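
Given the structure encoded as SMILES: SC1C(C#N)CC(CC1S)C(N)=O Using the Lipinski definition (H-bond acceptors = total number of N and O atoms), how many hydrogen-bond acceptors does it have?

3

N atoms: 2; O atoms: 1.
Lipinski HBA = 2 + 1 = 3.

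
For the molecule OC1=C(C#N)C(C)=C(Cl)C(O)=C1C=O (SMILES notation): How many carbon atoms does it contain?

Count every carbon token in the SMILES (each C, including those in ring-closure positions and inside branches).
Carbon count: 9.

9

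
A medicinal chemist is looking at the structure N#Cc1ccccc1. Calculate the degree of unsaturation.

6

Molecular formula: C7H5N.
DoU = (2C + 2 + N − H − X) / 2, where X is the halogen count and O/S are ignored.
    = (2·7 + 2 + 1 − 5 − 0) / 2 = 12 / 2 = 6.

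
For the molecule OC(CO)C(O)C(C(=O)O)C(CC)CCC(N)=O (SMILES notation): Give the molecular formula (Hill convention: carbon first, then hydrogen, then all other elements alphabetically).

Walk through each heavy atom and fill implicit hydrogens from standard valence (C 4, N 3, O 2, S 2, halogen 1):
  atom 1: O, bond orders sum to 1 (valence 2) → 1 H
  atom 2: C, bond orders sum to 3 (valence 4) → 1 H
  atom 3: C, bond orders sum to 2 (valence 4) → 2 H
  atom 4: O, bond orders sum to 1 (valence 2) → 1 H
  atom 5: C, bond orders sum to 3 (valence 4) → 1 H
  atom 6: O, bond orders sum to 1 (valence 2) → 1 H
  atom 7: C, bond orders sum to 3 (valence 4) → 1 H
  atom 8: C, bond orders sum to 4 (valence 4) → 0 H
  atom 9: O, bond orders sum to 2 (valence 2) → 0 H
  atom 10: O, bond orders sum to 1 (valence 2) → 1 H
  atom 11: C, bond orders sum to 3 (valence 4) → 1 H
  atom 12: C, bond orders sum to 2 (valence 4) → 2 H
  atom 13: C, bond orders sum to 1 (valence 4) → 3 H
  atom 14: C, bond orders sum to 2 (valence 4) → 2 H
  atom 15: C, bond orders sum to 2 (valence 4) → 2 H
  atom 16: C, bond orders sum to 4 (valence 4) → 0 H
  atom 17: N, bond orders sum to 1 (valence 3) → 2 H
  atom 18: O, bond orders sum to 2 (valence 2) → 0 H
Totals → C:11, H:21, N:1, O:6.
In Hill order: C11H21NO6.

C11H21NO6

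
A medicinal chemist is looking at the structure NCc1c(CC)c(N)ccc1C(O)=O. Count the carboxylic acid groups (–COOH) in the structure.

The carboxylic acid motif appears at heavy-atom position 12 in the SMILES.
Other groups present: 2 primary amine.
Carboxylic acid count: 1.

1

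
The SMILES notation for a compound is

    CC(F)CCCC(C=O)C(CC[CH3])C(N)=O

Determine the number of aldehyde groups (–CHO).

1

The aldehyde motif appears at heavy-atom position 8 in the SMILES.
Other groups present: 1 amide.
Aldehyde count: 1.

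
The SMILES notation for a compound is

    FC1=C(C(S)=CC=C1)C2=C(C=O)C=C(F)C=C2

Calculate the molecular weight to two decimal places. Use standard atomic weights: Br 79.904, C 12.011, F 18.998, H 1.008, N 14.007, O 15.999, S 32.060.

250.26 g/mol

First, the molecular formula is C13H8F2OS (counting implicit H from valence).
  C: 13 × 12.011 = 156.143
  F: 2 × 18.998 = 37.996
  H: 8 × 1.008 = 8.064
  O: 1 × 15.999 = 15.999
  S: 1 × 32.060 = 32.060
Sum: 13×12.011 + 2×18.998 + 8×1.008 + 1×15.999 + 1×32.060 = 250.262 → 250.26 g/mol.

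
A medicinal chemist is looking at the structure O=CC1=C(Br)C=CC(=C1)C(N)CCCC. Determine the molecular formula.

C12H16BrNO

Walk through each heavy atom and fill implicit hydrogens from standard valence (C 4, N 3, O 2, S 2, halogen 1):
  atom 1: O, bond orders sum to 2 (valence 2) → 0 H
  atom 2: C, bond orders sum to 3 (valence 4) → 1 H
  atom 3: C, bond orders sum to 4 (valence 4) → 0 H
  atom 4: C, bond orders sum to 4 (valence 4) → 0 H
  atom 5: Br (halogen, monovalent) → 0 H
  atom 6: C, bond orders sum to 3 (valence 4) → 1 H
  atom 7: C, bond orders sum to 3 (valence 4) → 1 H
  atom 8: C, bond orders sum to 4 (valence 4) → 0 H
  atom 9: C, bond orders sum to 3 (valence 4) → 1 H
  atom 10: C, bond orders sum to 3 (valence 4) → 1 H
  atom 11: N, bond orders sum to 1 (valence 3) → 2 H
  atom 12: C, bond orders sum to 2 (valence 4) → 2 H
  atom 13: C, bond orders sum to 2 (valence 4) → 2 H
  atom 14: C, bond orders sum to 2 (valence 4) → 2 H
  atom 15: C, bond orders sum to 1 (valence 4) → 3 H
Totals → C:12, H:16, Br:1, N:1, O:1.
In Hill order: C12H16BrNO.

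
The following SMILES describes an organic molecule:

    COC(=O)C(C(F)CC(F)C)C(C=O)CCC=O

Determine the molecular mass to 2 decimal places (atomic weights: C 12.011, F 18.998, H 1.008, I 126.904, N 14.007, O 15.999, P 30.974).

First, the molecular formula is C12H18F2O4 (counting implicit H from valence).
  C: 12 × 12.011 = 144.132
  F: 2 × 18.998 = 37.996
  H: 18 × 1.008 = 18.144
  O: 4 × 15.999 = 63.996
Sum: 12×12.011 + 2×18.998 + 18×1.008 + 4×15.999 = 264.268 → 264.27 g/mol.

264.27 g/mol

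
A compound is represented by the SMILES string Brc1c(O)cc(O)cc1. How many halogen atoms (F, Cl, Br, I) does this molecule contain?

Halogen atoms appear at heavy-atom position 1 (1×Br).
Other groups present: 2 hydroxyl.
Halogen count: 1.

1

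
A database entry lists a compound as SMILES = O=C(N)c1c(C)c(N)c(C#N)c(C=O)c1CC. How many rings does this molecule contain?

In SMILES, each pair of matching ring-closure digits denotes one ring-closing bond; the number of such bonds equals the number of independent rings.
Ring-closure bonds here: 1.

1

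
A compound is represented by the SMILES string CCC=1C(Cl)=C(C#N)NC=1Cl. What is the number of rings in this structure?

In SMILES, each pair of matching ring-closure digits denotes one ring-closing bond; the number of such bonds equals the number of independent rings.
Ring-closure bonds here: 1.

1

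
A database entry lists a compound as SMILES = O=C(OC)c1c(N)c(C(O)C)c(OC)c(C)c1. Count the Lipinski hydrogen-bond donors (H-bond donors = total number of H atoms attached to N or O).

3

Donors: find every N or O and count the H atoms it carries.
  atom 1 (O): bond orders sum to 2 → 0 H
  atom 3 (O): bond orders sum to 2 → 0 H
  atom 7 (N): bond orders sum to 1 → 2 H
  atom 10 (O): bond orders sum to 1 → 1 H
  atom 13 (O): bond orders sum to 2 → 0 H
Lipinski HBD = 3.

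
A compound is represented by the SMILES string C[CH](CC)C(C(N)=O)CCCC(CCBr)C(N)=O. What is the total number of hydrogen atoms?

Walk through each heavy atom and fill implicit hydrogens from standard valence (C 4, N 3, O 2, S 2, halogen 1):
  atom 1: C, bond orders sum to 1 (valence 4) → 3 H
  atom 2: C with explicit H count 1
  atom 3: C, bond orders sum to 2 (valence 4) → 2 H
  atom 4: C, bond orders sum to 1 (valence 4) → 3 H
  atom 5: C, bond orders sum to 3 (valence 4) → 1 H
  atom 6: C, bond orders sum to 4 (valence 4) → 0 H
  atom 7: N, bond orders sum to 1 (valence 3) → 2 H
  atom 8: O, bond orders sum to 2 (valence 2) → 0 H
  atom 9: C, bond orders sum to 2 (valence 4) → 2 H
  atom 10: C, bond orders sum to 2 (valence 4) → 2 H
  atom 11: C, bond orders sum to 2 (valence 4) → 2 H
  atom 12: C, bond orders sum to 3 (valence 4) → 1 H
  atom 13: C, bond orders sum to 2 (valence 4) → 2 H
  atom 14: C, bond orders sum to 2 (valence 4) → 2 H
  atom 15: Br (halogen, monovalent) → 0 H
  atom 16: C, bond orders sum to 4 (valence 4) → 0 H
  atom 17: N, bond orders sum to 1 (valence 3) → 2 H
  atom 18: O, bond orders sum to 2 (valence 2) → 0 H
Total hydrogens: 25.

25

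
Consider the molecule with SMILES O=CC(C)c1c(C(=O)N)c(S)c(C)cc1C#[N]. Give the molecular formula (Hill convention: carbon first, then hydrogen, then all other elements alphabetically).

Walk through each heavy atom and fill implicit hydrogens from standard valence (C 4, N 3, O 2, S 2, halogen 1); for lowercase aromatic atoms, an aromatic c carries 1 H when it has two neighbours and 0 H with three, and aromatic n carries 0 H:
  atom 1: O, bond orders sum to 2 (valence 2) → 0 H
  atom 2: C, bond orders sum to 3 (valence 4) → 1 H
  atom 3: C, bond orders sum to 3 (valence 4) → 1 H
  atom 4: C, bond orders sum to 1 (valence 4) → 3 H
  atom 5: aromatic c, 3 neighbours → 0 H
  atom 6: aromatic c, 3 neighbours → 0 H
  atom 7: C, bond orders sum to 4 (valence 4) → 0 H
  atom 8: O, bond orders sum to 2 (valence 2) → 0 H
  atom 9: N, bond orders sum to 1 (valence 3) → 2 H
  atom 10: aromatic c, 3 neighbours → 0 H
  atom 11: S, bond orders sum to 1 (valence 2) → 1 H
  atom 12: aromatic c, 3 neighbours → 0 H
  atom 13: C, bond orders sum to 1 (valence 4) → 3 H
  atom 14: aromatic c, 2 neighbours → 1 H
  atom 15: aromatic c, 3 neighbours → 0 H
  atom 16: C, bond orders sum to 4 (valence 4) → 0 H
  atom 17: N with explicit H count 0
Totals → C:12, H:12, N:2, O:2, S:1.
In Hill order: C12H12N2O2S.

C12H12N2O2S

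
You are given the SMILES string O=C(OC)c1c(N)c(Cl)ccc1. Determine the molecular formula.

Walk through each heavy atom and fill implicit hydrogens from standard valence (C 4, N 3, O 2, S 2, halogen 1); for lowercase aromatic atoms, an aromatic c carries 1 H when it has two neighbours and 0 H with three, and aromatic n carries 0 H:
  atom 1: O, bond orders sum to 2 (valence 2) → 0 H
  atom 2: C, bond orders sum to 4 (valence 4) → 0 H
  atom 3: O, bond orders sum to 2 (valence 2) → 0 H
  atom 4: C, bond orders sum to 1 (valence 4) → 3 H
  atom 5: aromatic c, 3 neighbours → 0 H
  atom 6: aromatic c, 3 neighbours → 0 H
  atom 7: N, bond orders sum to 1 (valence 3) → 2 H
  atom 8: aromatic c, 3 neighbours → 0 H
  atom 9: Cl (halogen, monovalent) → 0 H
  atom 10: aromatic c, 2 neighbours → 1 H
  atom 11: aromatic c, 2 neighbours → 1 H
  atom 12: aromatic c, 2 neighbours → 1 H
Totals → C:8, H:8, Cl:1, N:1, O:2.

C8H8ClNO2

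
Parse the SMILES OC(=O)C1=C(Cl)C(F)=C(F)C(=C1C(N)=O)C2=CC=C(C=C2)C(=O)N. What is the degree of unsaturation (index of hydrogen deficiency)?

11

Degree of unsaturation = (number of rings) + (number of π bonds).
Ring closures in the SMILES: 2.
π bonds: 9 double bonds (each 1 DoU) → 9 DoU from unsaturation.
Total DoU = 2 + 9 = 11.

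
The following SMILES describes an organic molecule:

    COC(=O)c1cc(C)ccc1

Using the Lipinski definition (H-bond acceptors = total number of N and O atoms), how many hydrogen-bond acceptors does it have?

2

N atoms: 0; O atoms: 2.
Lipinski HBA = 0 + 2 = 2.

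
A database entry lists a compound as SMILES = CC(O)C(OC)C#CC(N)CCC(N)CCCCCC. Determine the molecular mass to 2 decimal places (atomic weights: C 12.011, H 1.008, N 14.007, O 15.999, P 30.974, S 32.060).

First, the molecular formula is C16H32N2O2 (counting implicit H from valence).
  C: 16 × 12.011 = 192.176
  H: 32 × 1.008 = 32.256
  N: 2 × 14.007 = 28.014
  O: 2 × 15.999 = 31.998
Sum: 16×12.011 + 32×1.008 + 2×14.007 + 2×15.999 = 284.444 → 284.44 g/mol.

284.44 g/mol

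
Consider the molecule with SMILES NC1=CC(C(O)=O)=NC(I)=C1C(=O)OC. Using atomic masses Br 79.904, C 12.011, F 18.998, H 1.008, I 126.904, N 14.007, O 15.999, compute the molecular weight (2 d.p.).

First, the molecular formula is C8H7IN2O4 (counting implicit H from valence).
  C: 8 × 12.011 = 96.088
  H: 7 × 1.008 = 7.056
  I: 1 × 126.904 = 126.904
  N: 2 × 14.007 = 28.014
  O: 4 × 15.999 = 63.996
Sum: 8×12.011 + 7×1.008 + 1×126.904 + 2×14.007 + 4×15.999 = 322.058 → 322.06 g/mol.

322.06 g/mol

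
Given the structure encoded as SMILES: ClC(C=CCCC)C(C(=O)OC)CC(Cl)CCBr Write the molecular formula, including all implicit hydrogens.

C13H21BrCl2O2

Walk through each heavy atom and fill implicit hydrogens from standard valence (C 4, N 3, O 2, S 2, halogen 1):
  atom 1: Cl (halogen, monovalent) → 0 H
  atom 2: C, bond orders sum to 3 (valence 4) → 1 H
  atom 3: C, bond orders sum to 3 (valence 4) → 1 H
  atom 4: C, bond orders sum to 3 (valence 4) → 1 H
  atom 5: C, bond orders sum to 2 (valence 4) → 2 H
  atom 6: C, bond orders sum to 2 (valence 4) → 2 H
  atom 7: C, bond orders sum to 1 (valence 4) → 3 H
  atom 8: C, bond orders sum to 3 (valence 4) → 1 H
  atom 9: C, bond orders sum to 4 (valence 4) → 0 H
  atom 10: O, bond orders sum to 2 (valence 2) → 0 H
  atom 11: O, bond orders sum to 2 (valence 2) → 0 H
  atom 12: C, bond orders sum to 1 (valence 4) → 3 H
  atom 13: C, bond orders sum to 2 (valence 4) → 2 H
  atom 14: C, bond orders sum to 3 (valence 4) → 1 H
  atom 15: Cl (halogen, monovalent) → 0 H
  atom 16: C, bond orders sum to 2 (valence 4) → 2 H
  atom 17: C, bond orders sum to 2 (valence 4) → 2 H
  atom 18: Br (halogen, monovalent) → 0 H
Totals → C:13, H:21, Br:1, Cl:2, O:2.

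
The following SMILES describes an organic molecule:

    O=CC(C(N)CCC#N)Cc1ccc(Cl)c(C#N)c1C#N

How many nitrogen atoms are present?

4

Scan the SMILES for N atoms (remember two-letter symbols like Cl and Br are single atoms).
Nitrogen count: 4.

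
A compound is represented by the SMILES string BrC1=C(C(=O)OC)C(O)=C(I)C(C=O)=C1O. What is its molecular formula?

Walk through each heavy atom and fill implicit hydrogens from standard valence (C 4, N 3, O 2, S 2, halogen 1):
  atom 1: Br (halogen, monovalent) → 0 H
  atom 2: C, bond orders sum to 4 (valence 4) → 0 H
  atom 3: C, bond orders sum to 4 (valence 4) → 0 H
  atom 4: C, bond orders sum to 4 (valence 4) → 0 H
  atom 5: O, bond orders sum to 2 (valence 2) → 0 H
  atom 6: O, bond orders sum to 2 (valence 2) → 0 H
  atom 7: C, bond orders sum to 1 (valence 4) → 3 H
  atom 8: C, bond orders sum to 4 (valence 4) → 0 H
  atom 9: O, bond orders sum to 1 (valence 2) → 1 H
  atom 10: C, bond orders sum to 4 (valence 4) → 0 H
  atom 11: I (halogen, monovalent) → 0 H
  atom 12: C, bond orders sum to 4 (valence 4) → 0 H
  atom 13: C, bond orders sum to 3 (valence 4) → 1 H
  atom 14: O, bond orders sum to 2 (valence 2) → 0 H
  atom 15: C, bond orders sum to 4 (valence 4) → 0 H
  atom 16: O, bond orders sum to 1 (valence 2) → 1 H
Totals → C:9, H:6, Br:1, I:1, O:5.

C9H6BrIO5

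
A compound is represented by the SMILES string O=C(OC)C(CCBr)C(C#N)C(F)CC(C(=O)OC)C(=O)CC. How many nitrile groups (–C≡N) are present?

The nitrile motif appears at heavy-atom position 10 in the SMILES.
Other groups present: 2 ester, 1 ketone.
Nitrile count: 1.

1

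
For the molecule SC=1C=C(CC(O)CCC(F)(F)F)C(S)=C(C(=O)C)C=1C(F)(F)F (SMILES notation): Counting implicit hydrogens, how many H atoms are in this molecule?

Walk through each heavy atom and fill implicit hydrogens from standard valence (C 4, N 3, O 2, S 2, halogen 1):
  atom 1: S, bond orders sum to 1 (valence 2) → 1 H
  atom 2: C, bond orders sum to 4 (valence 4) → 0 H
  atom 3: C, bond orders sum to 3 (valence 4) → 1 H
  atom 4: C, bond orders sum to 4 (valence 4) → 0 H
  atom 5: C, bond orders sum to 2 (valence 4) → 2 H
  atom 6: C, bond orders sum to 3 (valence 4) → 1 H
  atom 7: O, bond orders sum to 1 (valence 2) → 1 H
  atom 8: C, bond orders sum to 2 (valence 4) → 2 H
  atom 9: C, bond orders sum to 2 (valence 4) → 2 H
  atom 10: C, bond orders sum to 4 (valence 4) → 0 H
  atom 11: F (halogen, monovalent) → 0 H
  atom 12: F (halogen, monovalent) → 0 H
  atom 13: F (halogen, monovalent) → 0 H
  atom 14: C, bond orders sum to 4 (valence 4) → 0 H
  atom 15: S, bond orders sum to 1 (valence 2) → 1 H
  atom 16: C, bond orders sum to 4 (valence 4) → 0 H
  atom 17: C, bond orders sum to 4 (valence 4) → 0 H
  atom 18: O, bond orders sum to 2 (valence 2) → 0 H
  atom 19: C, bond orders sum to 1 (valence 4) → 3 H
  atom 20: C, bond orders sum to 4 (valence 4) → 0 H
  atom 21: C, bond orders sum to 4 (valence 4) → 0 H
  atom 22: F (halogen, monovalent) → 0 H
  atom 23: F (halogen, monovalent) → 0 H
  atom 24: F (halogen, monovalent) → 0 H
Total hydrogens: 14.

14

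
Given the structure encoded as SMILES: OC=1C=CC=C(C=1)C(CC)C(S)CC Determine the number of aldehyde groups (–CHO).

0

Scan the SMILES for the aldehyde motif — none present.
Groups that are present: 1 hydroxyl, 1 thiol.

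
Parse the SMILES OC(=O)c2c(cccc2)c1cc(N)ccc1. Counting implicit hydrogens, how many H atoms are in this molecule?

Walk through each heavy atom and fill implicit hydrogens from standard valence (C 4, N 3, O 2, S 2, halogen 1); for lowercase aromatic atoms, an aromatic c carries 1 H when it has two neighbours and 0 H with three, and aromatic n carries 0 H:
  atom 1: O, bond orders sum to 1 (valence 2) → 1 H
  atom 2: C, bond orders sum to 4 (valence 4) → 0 H
  atom 3: O, bond orders sum to 2 (valence 2) → 0 H
  atom 4: aromatic c, 3 neighbours → 0 H
  atom 5: aromatic c, 3 neighbours → 0 H
  atom 6: aromatic c, 2 neighbours → 1 H
  atom 7: aromatic c, 2 neighbours → 1 H
  atom 8: aromatic c, 2 neighbours → 1 H
  atom 9: aromatic c, 2 neighbours → 1 H
  atom 10: aromatic c, 3 neighbours → 0 H
  atom 11: aromatic c, 2 neighbours → 1 H
  atom 12: aromatic c, 3 neighbours → 0 H
  atom 13: N, bond orders sum to 1 (valence 3) → 2 H
  atom 14: aromatic c, 2 neighbours → 1 H
  atom 15: aromatic c, 2 neighbours → 1 H
  atom 16: aromatic c, 2 neighbours → 1 H
Total hydrogens: 11.

11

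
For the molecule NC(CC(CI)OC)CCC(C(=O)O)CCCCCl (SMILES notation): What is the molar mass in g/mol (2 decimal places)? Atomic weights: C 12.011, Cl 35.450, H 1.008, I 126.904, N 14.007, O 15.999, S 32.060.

First, the molecular formula is C13H25ClINO3 (counting implicit H from valence).
  C: 13 × 12.011 = 156.143
  Cl: 1 × 35.450 = 35.450
  H: 25 × 1.008 = 25.200
  I: 1 × 126.904 = 126.904
  N: 1 × 14.007 = 14.007
  O: 3 × 15.999 = 47.997
Sum: 13×12.011 + 1×35.450 + 25×1.008 + 1×126.904 + 1×14.007 + 3×15.999 = 405.701 → 405.70 g/mol.

405.70 g/mol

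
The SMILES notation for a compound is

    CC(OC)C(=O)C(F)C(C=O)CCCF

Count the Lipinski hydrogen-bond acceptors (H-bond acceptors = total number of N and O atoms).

N atoms: 0; O atoms: 3.
Lipinski HBA = 0 + 3 = 3.

3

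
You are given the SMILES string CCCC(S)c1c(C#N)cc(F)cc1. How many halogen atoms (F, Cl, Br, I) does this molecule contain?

Halogen atoms appear at heavy-atom position 12 (1×F).
Other groups present: 1 nitrile, 1 thiol.
Halogen count: 1.

1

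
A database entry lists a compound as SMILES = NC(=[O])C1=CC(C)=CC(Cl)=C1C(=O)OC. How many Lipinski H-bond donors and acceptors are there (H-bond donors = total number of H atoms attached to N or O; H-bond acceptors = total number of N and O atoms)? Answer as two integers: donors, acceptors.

2, 4

Donors: find every N or O and count the H atoms it carries.
  atom 1 (N): bond orders sum to 1 → 2 H
  atom 3 (O): bond orders sum to 2 → 0 H
  atom 13 (O): bond orders sum to 2 → 0 H
  atom 14 (O): bond orders sum to 2 → 0 H
Lipinski HBD = 2.
Acceptors: N atoms = 1, O atoms = 3 → HBA = 4.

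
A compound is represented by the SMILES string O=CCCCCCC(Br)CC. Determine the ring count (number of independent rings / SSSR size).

0

In SMILES, each pair of matching ring-closure digits denotes one ring-closing bond; the number of such bonds equals the number of independent rings.
Ring-closure bonds here: 0.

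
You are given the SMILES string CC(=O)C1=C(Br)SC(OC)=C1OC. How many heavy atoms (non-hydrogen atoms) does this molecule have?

13

Every atom symbol written in the SMILES (organic subset) is one heavy atom; implicit H are not written.
Heavy atoms by element → Br:1, C:8, O:3, S:1.
Total: 13.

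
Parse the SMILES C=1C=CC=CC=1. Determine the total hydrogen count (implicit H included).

Walk through each heavy atom and fill implicit hydrogens from standard valence (C 4, N 3, O 2, S 2, halogen 1):
  atom 1: C, bond orders sum to 3 (valence 4) → 1 H
  atom 2: C, bond orders sum to 3 (valence 4) → 1 H
  atom 3: C, bond orders sum to 3 (valence 4) → 1 H
  atom 4: C, bond orders sum to 3 (valence 4) → 1 H
  atom 5: C, bond orders sum to 3 (valence 4) → 1 H
  atom 6: C, bond orders sum to 3 (valence 4) → 1 H
Total hydrogens: 6.

6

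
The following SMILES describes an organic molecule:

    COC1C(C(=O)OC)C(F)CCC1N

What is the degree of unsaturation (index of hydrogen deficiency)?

Degree of unsaturation = (number of rings) + (number of π bonds).
Ring closures in the SMILES: 1.
π bonds: 1 double bond (each 1 DoU) → 1 DoU from unsaturation.
Total DoU = 1 + 1 = 2.

2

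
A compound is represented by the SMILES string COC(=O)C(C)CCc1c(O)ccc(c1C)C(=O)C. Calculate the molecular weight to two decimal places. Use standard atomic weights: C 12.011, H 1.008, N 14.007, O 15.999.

First, the molecular formula is C15H20O4 (counting implicit H from valence).
  C: 15 × 12.011 = 180.165
  H: 20 × 1.008 = 20.160
  O: 4 × 15.999 = 63.996
Sum: 15×12.011 + 20×1.008 + 4×15.999 = 264.321 → 264.32 g/mol.

264.32 g/mol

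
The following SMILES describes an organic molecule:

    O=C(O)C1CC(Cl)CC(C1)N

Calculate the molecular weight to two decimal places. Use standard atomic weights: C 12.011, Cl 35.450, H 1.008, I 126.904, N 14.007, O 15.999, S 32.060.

First, the molecular formula is C7H12ClNO2 (counting implicit H from valence).
  C: 7 × 12.011 = 84.077
  Cl: 1 × 35.450 = 35.450
  H: 12 × 1.008 = 12.096
  N: 1 × 14.007 = 14.007
  O: 2 × 15.999 = 31.998
Sum: 7×12.011 + 1×35.450 + 12×1.008 + 1×14.007 + 2×15.999 = 177.628 → 177.63 g/mol.

177.63 g/mol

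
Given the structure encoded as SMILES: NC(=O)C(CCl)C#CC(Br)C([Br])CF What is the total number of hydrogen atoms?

Walk through each heavy atom and fill implicit hydrogens from standard valence (C 4, N 3, O 2, S 2, halogen 1):
  atom 1: N, bond orders sum to 1 (valence 3) → 2 H
  atom 2: C, bond orders sum to 4 (valence 4) → 0 H
  atom 3: O, bond orders sum to 2 (valence 2) → 0 H
  atom 4: C, bond orders sum to 3 (valence 4) → 1 H
  atom 5: C, bond orders sum to 2 (valence 4) → 2 H
  atom 6: Cl (halogen, monovalent) → 0 H
  atom 7: C, bond orders sum to 4 (valence 4) → 0 H
  atom 8: C, bond orders sum to 4 (valence 4) → 0 H
  atom 9: C, bond orders sum to 3 (valence 4) → 1 H
  atom 10: Br (halogen, monovalent) → 0 H
  atom 11: C, bond orders sum to 3 (valence 4) → 1 H
  atom 12: Br with explicit H count 0
  atom 13: C, bond orders sum to 2 (valence 4) → 2 H
  atom 14: F (halogen, monovalent) → 0 H
Total hydrogens: 9.

9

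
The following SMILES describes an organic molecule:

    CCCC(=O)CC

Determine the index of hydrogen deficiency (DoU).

1

Degree of unsaturation = (number of rings) + (number of π bonds).
Ring closures in the SMILES: 0.
π bonds: 1 double bond (each 1 DoU) → 1 DoU from unsaturation.
Total DoU = 0 + 1 = 1.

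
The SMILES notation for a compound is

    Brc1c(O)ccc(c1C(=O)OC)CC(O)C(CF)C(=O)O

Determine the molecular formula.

C13H14BrFO6

Walk through each heavy atom and fill implicit hydrogens from standard valence (C 4, N 3, O 2, S 2, halogen 1); for lowercase aromatic atoms, an aromatic c carries 1 H when it has two neighbours and 0 H with three, and aromatic n carries 0 H:
  atom 1: Br (halogen, monovalent) → 0 H
  atom 2: aromatic c, 3 neighbours → 0 H
  atom 3: aromatic c, 3 neighbours → 0 H
  atom 4: O, bond orders sum to 1 (valence 2) → 1 H
  atom 5: aromatic c, 2 neighbours → 1 H
  atom 6: aromatic c, 2 neighbours → 1 H
  atom 7: aromatic c, 3 neighbours → 0 H
  atom 8: aromatic c, 3 neighbours → 0 H
  atom 9: C, bond orders sum to 4 (valence 4) → 0 H
  atom 10: O, bond orders sum to 2 (valence 2) → 0 H
  atom 11: O, bond orders sum to 2 (valence 2) → 0 H
  atom 12: C, bond orders sum to 1 (valence 4) → 3 H
  atom 13: C, bond orders sum to 2 (valence 4) → 2 H
  atom 14: C, bond orders sum to 3 (valence 4) → 1 H
  atom 15: O, bond orders sum to 1 (valence 2) → 1 H
  atom 16: C, bond orders sum to 3 (valence 4) → 1 H
  atom 17: C, bond orders sum to 2 (valence 4) → 2 H
  atom 18: F (halogen, monovalent) → 0 H
  atom 19: C, bond orders sum to 4 (valence 4) → 0 H
  atom 20: O, bond orders sum to 2 (valence 2) → 0 H
  atom 21: O, bond orders sum to 1 (valence 2) → 1 H
Totals → C:13, H:14, Br:1, F:1, O:6.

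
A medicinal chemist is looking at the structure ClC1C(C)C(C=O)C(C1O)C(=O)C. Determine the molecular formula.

C9H13ClO3

Walk through each heavy atom and fill implicit hydrogens from standard valence (C 4, N 3, O 2, S 2, halogen 1):
  atom 1: Cl (halogen, monovalent) → 0 H
  atom 2: C, bond orders sum to 3 (valence 4) → 1 H
  atom 3: C, bond orders sum to 3 (valence 4) → 1 H
  atom 4: C, bond orders sum to 1 (valence 4) → 3 H
  atom 5: C, bond orders sum to 3 (valence 4) → 1 H
  atom 6: C, bond orders sum to 3 (valence 4) → 1 H
  atom 7: O, bond orders sum to 2 (valence 2) → 0 H
  atom 8: C, bond orders sum to 3 (valence 4) → 1 H
  atom 9: C, bond orders sum to 3 (valence 4) → 1 H
  atom 10: O, bond orders sum to 1 (valence 2) → 1 H
  atom 11: C, bond orders sum to 4 (valence 4) → 0 H
  atom 12: O, bond orders sum to 2 (valence 2) → 0 H
  atom 13: C, bond orders sum to 1 (valence 4) → 3 H
Totals → C:9, H:13, Cl:1, O:3.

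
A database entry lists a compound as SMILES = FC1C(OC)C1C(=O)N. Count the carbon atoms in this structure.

5

Count every carbon token in the SMILES (each C, including those in ring-closure positions and inside branches).
Carbon count: 5.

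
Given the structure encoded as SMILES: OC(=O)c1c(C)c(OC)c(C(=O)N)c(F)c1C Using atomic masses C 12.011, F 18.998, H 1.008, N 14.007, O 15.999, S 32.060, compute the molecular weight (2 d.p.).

First, the molecular formula is C11H12FNO4 (counting implicit H from valence).
  C: 11 × 12.011 = 132.121
  F: 1 × 18.998 = 18.998
  H: 12 × 1.008 = 12.096
  N: 1 × 14.007 = 14.007
  O: 4 × 15.999 = 63.996
Sum: 11×12.011 + 1×18.998 + 12×1.008 + 1×14.007 + 4×15.999 = 241.218 → 241.22 g/mol.

241.22 g/mol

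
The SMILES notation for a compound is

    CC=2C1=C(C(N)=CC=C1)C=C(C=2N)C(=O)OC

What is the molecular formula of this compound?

C13H14N2O2

Walk through each heavy atom and fill implicit hydrogens from standard valence (C 4, N 3, O 2, S 2, halogen 1):
  atom 1: C, bond orders sum to 1 (valence 4) → 3 H
  atom 2: C, bond orders sum to 4 (valence 4) → 0 H
  atom 3: C, bond orders sum to 4 (valence 4) → 0 H
  atom 4: C, bond orders sum to 4 (valence 4) → 0 H
  atom 5: C, bond orders sum to 4 (valence 4) → 0 H
  atom 6: N, bond orders sum to 1 (valence 3) → 2 H
  atom 7: C, bond orders sum to 3 (valence 4) → 1 H
  atom 8: C, bond orders sum to 3 (valence 4) → 1 H
  atom 9: C, bond orders sum to 3 (valence 4) → 1 H
  atom 10: C, bond orders sum to 3 (valence 4) → 1 H
  atom 11: C, bond orders sum to 4 (valence 4) → 0 H
  atom 12: C, bond orders sum to 4 (valence 4) → 0 H
  atom 13: N, bond orders sum to 1 (valence 3) → 2 H
  atom 14: C, bond orders sum to 4 (valence 4) → 0 H
  atom 15: O, bond orders sum to 2 (valence 2) → 0 H
  atom 16: O, bond orders sum to 2 (valence 2) → 0 H
  atom 17: C, bond orders sum to 1 (valence 4) → 3 H
Totals → C:13, H:14, N:2, O:2.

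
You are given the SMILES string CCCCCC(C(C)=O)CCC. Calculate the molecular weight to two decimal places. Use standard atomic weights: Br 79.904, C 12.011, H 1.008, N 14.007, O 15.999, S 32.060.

First, the molecular formula is C11H22O (counting implicit H from valence).
  C: 11 × 12.011 = 132.121
  H: 22 × 1.008 = 22.176
  O: 1 × 15.999 = 15.999
Sum: 11×12.011 + 22×1.008 + 1×15.999 = 170.296 → 170.30 g/mol.

170.30 g/mol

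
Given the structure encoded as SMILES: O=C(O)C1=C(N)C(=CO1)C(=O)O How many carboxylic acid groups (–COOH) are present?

The carboxylic acid motif appears at heavy-atom positions 2, 10 in the SMILES.
Other groups present: 1 primary amine.
Carboxylic acid count: 2.

2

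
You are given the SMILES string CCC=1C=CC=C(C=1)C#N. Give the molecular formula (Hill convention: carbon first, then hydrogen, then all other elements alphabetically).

Walk through each heavy atom and fill implicit hydrogens from standard valence (C 4, N 3, O 2, S 2, halogen 1):
  atom 1: C, bond orders sum to 1 (valence 4) → 3 H
  atom 2: C, bond orders sum to 2 (valence 4) → 2 H
  atom 3: C, bond orders sum to 4 (valence 4) → 0 H
  atom 4: C, bond orders sum to 3 (valence 4) → 1 H
  atom 5: C, bond orders sum to 3 (valence 4) → 1 H
  atom 6: C, bond orders sum to 3 (valence 4) → 1 H
  atom 7: C, bond orders sum to 4 (valence 4) → 0 H
  atom 8: C, bond orders sum to 3 (valence 4) → 1 H
  atom 9: C, bond orders sum to 4 (valence 4) → 0 H
  atom 10: N, bond orders sum to 3 (valence 3) → 0 H
Totals → C:9, H:9, N:1.
In Hill order: C9H9N.

C9H9N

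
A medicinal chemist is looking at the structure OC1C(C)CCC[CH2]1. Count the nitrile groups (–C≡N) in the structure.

0

Scan the SMILES for the nitrile motif — none present.
Groups that are present: 1 hydroxyl.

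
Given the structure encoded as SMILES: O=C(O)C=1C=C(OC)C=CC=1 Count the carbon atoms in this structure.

8

Count every carbon token in the SMILES (each C, including those in ring-closure positions and inside branches).
Carbon count: 8.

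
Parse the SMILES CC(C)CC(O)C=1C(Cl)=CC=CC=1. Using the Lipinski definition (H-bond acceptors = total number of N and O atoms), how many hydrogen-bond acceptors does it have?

N atoms: 0; O atoms: 1.
Lipinski HBA = 0 + 1 = 1.

1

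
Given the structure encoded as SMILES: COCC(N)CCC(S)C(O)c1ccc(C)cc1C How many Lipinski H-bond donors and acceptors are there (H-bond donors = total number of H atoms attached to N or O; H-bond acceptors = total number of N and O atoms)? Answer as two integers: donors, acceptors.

Donors: find every N or O and count the H atoms it carries.
  atom 2 (O): bond orders sum to 2 → 0 H
  atom 5 (N): bond orders sum to 1 → 2 H
  atom 11 (O): bond orders sum to 1 → 1 H
Lipinski HBD = 3.
Acceptors: N atoms = 1, O atoms = 2 → HBA = 3.

3, 3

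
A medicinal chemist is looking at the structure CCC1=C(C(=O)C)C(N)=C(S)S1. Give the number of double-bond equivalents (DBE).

4

Degree of unsaturation = (number of rings) + (number of π bonds).
Ring closures in the SMILES: 1.
π bonds: 3 double bonds (each 1 DoU) → 3 DoU from unsaturation.
Total DoU = 1 + 3 = 4.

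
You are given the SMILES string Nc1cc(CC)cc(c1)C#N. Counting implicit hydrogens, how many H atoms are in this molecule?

10

Walk through each heavy atom and fill implicit hydrogens from standard valence (C 4, N 3, O 2, S 2, halogen 1); for lowercase aromatic atoms, an aromatic c carries 1 H when it has two neighbours and 0 H with three, and aromatic n carries 0 H:
  atom 1: N, bond orders sum to 1 (valence 3) → 2 H
  atom 2: aromatic c, 3 neighbours → 0 H
  atom 3: aromatic c, 2 neighbours → 1 H
  atom 4: aromatic c, 3 neighbours → 0 H
  atom 5: C, bond orders sum to 2 (valence 4) → 2 H
  atom 6: C, bond orders sum to 1 (valence 4) → 3 H
  atom 7: aromatic c, 2 neighbours → 1 H
  atom 8: aromatic c, 3 neighbours → 0 H
  atom 9: aromatic c, 2 neighbours → 1 H
  atom 10: C, bond orders sum to 4 (valence 4) → 0 H
  atom 11: N, bond orders sum to 3 (valence 3) → 0 H
Total hydrogens: 10.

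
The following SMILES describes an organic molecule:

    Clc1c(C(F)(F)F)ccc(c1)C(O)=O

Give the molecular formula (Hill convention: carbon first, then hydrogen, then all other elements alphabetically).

C8H4ClF3O2

Walk through each heavy atom and fill implicit hydrogens from standard valence (C 4, N 3, O 2, S 2, halogen 1); for lowercase aromatic atoms, an aromatic c carries 1 H when it has two neighbours and 0 H with three, and aromatic n carries 0 H:
  atom 1: Cl (halogen, monovalent) → 0 H
  atom 2: aromatic c, 3 neighbours → 0 H
  atom 3: aromatic c, 3 neighbours → 0 H
  atom 4: C, bond orders sum to 4 (valence 4) → 0 H
  atom 5: F (halogen, monovalent) → 0 H
  atom 6: F (halogen, monovalent) → 0 H
  atom 7: F (halogen, monovalent) → 0 H
  atom 8: aromatic c, 2 neighbours → 1 H
  atom 9: aromatic c, 2 neighbours → 1 H
  atom 10: aromatic c, 3 neighbours → 0 H
  atom 11: aromatic c, 2 neighbours → 1 H
  atom 12: C, bond orders sum to 4 (valence 4) → 0 H
  atom 13: O, bond orders sum to 1 (valence 2) → 1 H
  atom 14: O, bond orders sum to 2 (valence 2) → 0 H
Totals → C:8, H:4, Cl:1, F:3, O:2.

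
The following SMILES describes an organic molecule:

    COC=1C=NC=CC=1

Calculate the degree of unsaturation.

4

Molecular formula: C6H7NO.
DoU = (2C + 2 + N − H − X) / 2, where X is the halogen count and O/S are ignored.
    = (2·6 + 2 + 1 − 7 − 0) / 2 = 8 / 2 = 4.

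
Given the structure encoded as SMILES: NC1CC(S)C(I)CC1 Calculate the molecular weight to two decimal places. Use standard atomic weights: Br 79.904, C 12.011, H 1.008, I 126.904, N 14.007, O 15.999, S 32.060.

First, the molecular formula is C6H12INS (counting implicit H from valence).
  C: 6 × 12.011 = 72.066
  H: 12 × 1.008 = 12.096
  I: 1 × 126.904 = 126.904
  N: 1 × 14.007 = 14.007
  S: 1 × 32.060 = 32.060
Sum: 6×12.011 + 12×1.008 + 1×126.904 + 1×14.007 + 1×32.060 = 257.133 → 257.13 g/mol.

257.13 g/mol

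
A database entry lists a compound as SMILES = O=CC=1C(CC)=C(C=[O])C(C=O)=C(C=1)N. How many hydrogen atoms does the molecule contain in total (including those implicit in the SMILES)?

11

Walk through each heavy atom and fill implicit hydrogens from standard valence (C 4, N 3, O 2, S 2, halogen 1):
  atom 1: O, bond orders sum to 2 (valence 2) → 0 H
  atom 2: C, bond orders sum to 3 (valence 4) → 1 H
  atom 3: C, bond orders sum to 4 (valence 4) → 0 H
  atom 4: C, bond orders sum to 4 (valence 4) → 0 H
  atom 5: C, bond orders sum to 2 (valence 4) → 2 H
  atom 6: C, bond orders sum to 1 (valence 4) → 3 H
  atom 7: C, bond orders sum to 4 (valence 4) → 0 H
  atom 8: C, bond orders sum to 3 (valence 4) → 1 H
  atom 9: O with explicit H count 0
  atom 10: C, bond orders sum to 4 (valence 4) → 0 H
  atom 11: C, bond orders sum to 3 (valence 4) → 1 H
  atom 12: O, bond orders sum to 2 (valence 2) → 0 H
  atom 13: C, bond orders sum to 4 (valence 4) → 0 H
  atom 14: C, bond orders sum to 3 (valence 4) → 1 H
  atom 15: N, bond orders sum to 1 (valence 3) → 2 H
Total hydrogens: 11.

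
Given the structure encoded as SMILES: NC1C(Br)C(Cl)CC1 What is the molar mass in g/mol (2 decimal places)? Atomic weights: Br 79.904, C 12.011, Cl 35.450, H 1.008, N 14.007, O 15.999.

198.49 g/mol

First, the molecular formula is C5H9BrClN (counting implicit H from valence).
  Br: 1 × 79.904 = 79.904
  C: 5 × 12.011 = 60.055
  Cl: 1 × 35.450 = 35.450
  H: 9 × 1.008 = 9.072
  N: 1 × 14.007 = 14.007
Sum: 1×79.904 + 5×12.011 + 1×35.450 + 9×1.008 + 1×14.007 = 198.488 → 198.49 g/mol.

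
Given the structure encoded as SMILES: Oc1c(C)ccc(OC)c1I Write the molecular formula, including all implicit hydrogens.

Walk through each heavy atom and fill implicit hydrogens from standard valence (C 4, N 3, O 2, S 2, halogen 1); for lowercase aromatic atoms, an aromatic c carries 1 H when it has two neighbours and 0 H with three, and aromatic n carries 0 H:
  atom 1: O, bond orders sum to 1 (valence 2) → 1 H
  atom 2: aromatic c, 3 neighbours → 0 H
  atom 3: aromatic c, 3 neighbours → 0 H
  atom 4: C, bond orders sum to 1 (valence 4) → 3 H
  atom 5: aromatic c, 2 neighbours → 1 H
  atom 6: aromatic c, 2 neighbours → 1 H
  atom 7: aromatic c, 3 neighbours → 0 H
  atom 8: O, bond orders sum to 2 (valence 2) → 0 H
  atom 9: C, bond orders sum to 1 (valence 4) → 3 H
  atom 10: aromatic c, 3 neighbours → 0 H
  atom 11: I (halogen, monovalent) → 0 H
Totals → C:8, H:9, I:1, O:2.
In Hill order: C8H9IO2.

C8H9IO2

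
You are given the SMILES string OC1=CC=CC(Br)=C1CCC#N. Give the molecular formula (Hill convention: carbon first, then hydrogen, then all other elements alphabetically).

Walk through each heavy atom and fill implicit hydrogens from standard valence (C 4, N 3, O 2, S 2, halogen 1):
  atom 1: O, bond orders sum to 1 (valence 2) → 1 H
  atom 2: C, bond orders sum to 4 (valence 4) → 0 H
  atom 3: C, bond orders sum to 3 (valence 4) → 1 H
  atom 4: C, bond orders sum to 3 (valence 4) → 1 H
  atom 5: C, bond orders sum to 3 (valence 4) → 1 H
  atom 6: C, bond orders sum to 4 (valence 4) → 0 H
  atom 7: Br (halogen, monovalent) → 0 H
  atom 8: C, bond orders sum to 4 (valence 4) → 0 H
  atom 9: C, bond orders sum to 2 (valence 4) → 2 H
  atom 10: C, bond orders sum to 2 (valence 4) → 2 H
  atom 11: C, bond orders sum to 4 (valence 4) → 0 H
  atom 12: N, bond orders sum to 3 (valence 3) → 0 H
Totals → C:9, H:8, Br:1, N:1, O:1.
In Hill order: C9H8BrNO.

C9H8BrNO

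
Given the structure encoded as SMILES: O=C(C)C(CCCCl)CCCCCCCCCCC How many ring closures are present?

0

In SMILES, each pair of matching ring-closure digits denotes one ring-closing bond; the number of such bonds equals the number of independent rings.
Ring-closure bonds here: 0.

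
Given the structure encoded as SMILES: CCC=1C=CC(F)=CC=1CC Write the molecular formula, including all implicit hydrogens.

Walk through each heavy atom and fill implicit hydrogens from standard valence (C 4, N 3, O 2, S 2, halogen 1):
  atom 1: C, bond orders sum to 1 (valence 4) → 3 H
  atom 2: C, bond orders sum to 2 (valence 4) → 2 H
  atom 3: C, bond orders sum to 4 (valence 4) → 0 H
  atom 4: C, bond orders sum to 3 (valence 4) → 1 H
  atom 5: C, bond orders sum to 3 (valence 4) → 1 H
  atom 6: C, bond orders sum to 4 (valence 4) → 0 H
  atom 7: F (halogen, monovalent) → 0 H
  atom 8: C, bond orders sum to 3 (valence 4) → 1 H
  atom 9: C, bond orders sum to 4 (valence 4) → 0 H
  atom 10: C, bond orders sum to 2 (valence 4) → 2 H
  atom 11: C, bond orders sum to 1 (valence 4) → 3 H
Totals → C:10, H:13, F:1.

C10H13F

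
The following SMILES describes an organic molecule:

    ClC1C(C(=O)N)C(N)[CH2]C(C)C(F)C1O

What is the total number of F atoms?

1

Scan the SMILES for F atoms (remember two-letter symbols like Cl and Br are single atoms).
Fluorine count: 1.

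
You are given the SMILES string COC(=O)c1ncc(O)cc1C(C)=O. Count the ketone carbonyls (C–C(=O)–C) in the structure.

1

The ketone motif appears at heavy-atom position 12 in the SMILES.
Other groups present: 1 ester, 1 hydroxyl.
Ketone count: 1.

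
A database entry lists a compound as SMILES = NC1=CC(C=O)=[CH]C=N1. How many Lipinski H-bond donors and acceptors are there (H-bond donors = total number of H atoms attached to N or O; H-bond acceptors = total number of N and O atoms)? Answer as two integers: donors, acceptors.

Donors: find every N or O and count the H atoms it carries.
  atom 1 (N): bond orders sum to 1 → 2 H
  atom 6 (O): bond orders sum to 2 → 0 H
  atom 9 (N): bond orders sum to 3 → 0 H
Lipinski HBD = 2.
Acceptors: N atoms = 2, O atoms = 1 → HBA = 3.

2, 3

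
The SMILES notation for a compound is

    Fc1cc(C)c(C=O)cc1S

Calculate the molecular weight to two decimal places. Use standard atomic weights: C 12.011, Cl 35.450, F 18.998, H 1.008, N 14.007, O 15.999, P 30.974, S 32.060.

170.20 g/mol

First, the molecular formula is C8H7FOS (counting implicit H from valence).
  C: 8 × 12.011 = 96.088
  F: 1 × 18.998 = 18.998
  H: 7 × 1.008 = 7.056
  O: 1 × 15.999 = 15.999
  S: 1 × 32.060 = 32.060
Sum: 8×12.011 + 1×18.998 + 7×1.008 + 1×15.999 + 1×32.060 = 170.201 → 170.20 g/mol.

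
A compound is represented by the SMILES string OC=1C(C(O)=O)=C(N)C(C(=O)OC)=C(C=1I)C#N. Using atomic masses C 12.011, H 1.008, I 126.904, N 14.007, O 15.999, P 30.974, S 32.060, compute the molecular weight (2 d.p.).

362.08 g/mol

First, the molecular formula is C10H7IN2O5 (counting implicit H from valence).
  C: 10 × 12.011 = 120.110
  H: 7 × 1.008 = 7.056
  I: 1 × 126.904 = 126.904
  N: 2 × 14.007 = 28.014
  O: 5 × 15.999 = 79.995
Sum: 10×12.011 + 7×1.008 + 1×126.904 + 2×14.007 + 5×15.999 = 362.079 → 362.08 g/mol.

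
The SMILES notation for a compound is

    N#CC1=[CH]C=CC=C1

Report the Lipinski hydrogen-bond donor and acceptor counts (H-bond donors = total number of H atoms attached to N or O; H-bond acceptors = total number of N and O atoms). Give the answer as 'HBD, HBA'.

Donors: find every N or O and count the H atoms it carries.
  atom 1 (N): bond orders sum to 3 → 0 H
Lipinski HBD = 0.
Acceptors: N atoms = 1, O atoms = 0 → HBA = 1.

0, 1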